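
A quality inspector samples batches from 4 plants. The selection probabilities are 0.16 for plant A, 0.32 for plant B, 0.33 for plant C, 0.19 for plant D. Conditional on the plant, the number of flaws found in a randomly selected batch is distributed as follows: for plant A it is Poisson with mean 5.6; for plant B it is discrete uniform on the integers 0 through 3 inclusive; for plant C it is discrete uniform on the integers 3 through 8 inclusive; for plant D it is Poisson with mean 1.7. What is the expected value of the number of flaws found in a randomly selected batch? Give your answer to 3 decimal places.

Component means — A: 5.6; B: 1.5; C: 5.5; D: 1.7.
E[X] = 0.16·5.6 + 0.32·1.5 + 0.33·5.5 + 0.19·1.7 = 3.514.

3.514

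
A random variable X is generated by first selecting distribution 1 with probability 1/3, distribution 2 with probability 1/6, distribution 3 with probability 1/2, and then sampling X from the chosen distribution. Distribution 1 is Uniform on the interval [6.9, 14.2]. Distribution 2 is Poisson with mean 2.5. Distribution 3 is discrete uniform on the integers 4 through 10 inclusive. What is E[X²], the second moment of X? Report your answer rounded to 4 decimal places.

66.5394

For each component E[X²] = Var + (mean)², giving 1: 115.743; 2: 8.75; 3: 53.
Overall E[X²] = 0.333333·115.743 + 0.166667·8.75 + 0.5·53 = 66.5394.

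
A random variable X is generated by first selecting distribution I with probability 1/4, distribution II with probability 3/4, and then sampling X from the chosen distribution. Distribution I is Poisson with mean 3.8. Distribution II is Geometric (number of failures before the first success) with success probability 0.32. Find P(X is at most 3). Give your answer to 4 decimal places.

0.7080

Conditional on each component, P(X ≤ 3): I: 0.473485; II: 0.786186.
By total probability, P(X ≤ 3) = 0.25·0.473485 + 0.75·0.786186 = 0.708011.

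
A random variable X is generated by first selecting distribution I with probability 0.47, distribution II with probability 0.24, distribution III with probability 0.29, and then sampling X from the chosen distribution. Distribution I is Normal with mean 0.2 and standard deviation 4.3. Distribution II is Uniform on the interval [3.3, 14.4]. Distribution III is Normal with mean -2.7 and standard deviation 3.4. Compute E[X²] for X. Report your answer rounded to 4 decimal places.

35.4372

For each component E[X²] = Var + (mean)², giving I: 18.53; II: 88.59; III: 18.85.
Overall E[X²] = 0.47·18.53 + 0.24·88.59 + 0.29·18.85 = 35.4372.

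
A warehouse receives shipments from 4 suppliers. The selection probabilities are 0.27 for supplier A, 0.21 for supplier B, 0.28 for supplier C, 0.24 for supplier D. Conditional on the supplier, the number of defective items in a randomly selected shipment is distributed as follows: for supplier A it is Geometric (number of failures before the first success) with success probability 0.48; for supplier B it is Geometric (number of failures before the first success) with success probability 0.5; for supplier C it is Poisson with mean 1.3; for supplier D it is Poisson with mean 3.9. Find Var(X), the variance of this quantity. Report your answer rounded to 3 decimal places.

3.731

Per component, A: μ=1.08333, E[X²]=3.43056; B: μ=1, E[X²]=3; C: μ=1.3, E[X²]=2.99; D: μ=3.9, E[X²]=19.11.
E[X] = 0.27·1.08333 + 0.21·1 + 0.28·1.3 + 0.24·3.9 = 1.8025.
E[X²] = 0.27·3.43056 + 0.21·3 + 0.28·2.99 + 0.24·19.11 = 6.97985.
Var(X) = E[X²] − (E[X])² = 6.97985 − 3.24901 = 3.73084.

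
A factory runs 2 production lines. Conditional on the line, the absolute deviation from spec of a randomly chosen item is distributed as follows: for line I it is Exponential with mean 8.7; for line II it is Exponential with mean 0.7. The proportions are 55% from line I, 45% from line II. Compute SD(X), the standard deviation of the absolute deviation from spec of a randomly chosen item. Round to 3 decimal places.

Per component, I: μ=8.7, E[X²]=151.38; II: μ=0.7, E[X²]=0.98.
E[X] = 0.55·8.7 + 0.45·0.7 = 5.1.
E[X²] = 0.55·151.38 + 0.45·0.98 = 83.7.
Var(X) = E[X²] − (E[X])² = 83.7 − 26.01 = 57.69.
SD(X) = √57.69 = 7.59539.

7.595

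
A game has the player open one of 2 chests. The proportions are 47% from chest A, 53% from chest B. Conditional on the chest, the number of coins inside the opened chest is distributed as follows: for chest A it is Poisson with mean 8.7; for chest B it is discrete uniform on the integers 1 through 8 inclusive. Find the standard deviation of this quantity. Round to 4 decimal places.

3.3564

Per component, A: μ=8.7, E[X²]=84.39; B: μ=4.5, E[X²]=25.5.
E[X] = 0.47·8.7 + 0.53·4.5 = 6.474.
E[X²] = 0.47·84.39 + 0.53·25.5 = 53.1783.
Var(X) = E[X²] − (E[X])² = 53.1783 − 41.9127 = 11.2656.
SD(X) = √11.2656 = 3.35643.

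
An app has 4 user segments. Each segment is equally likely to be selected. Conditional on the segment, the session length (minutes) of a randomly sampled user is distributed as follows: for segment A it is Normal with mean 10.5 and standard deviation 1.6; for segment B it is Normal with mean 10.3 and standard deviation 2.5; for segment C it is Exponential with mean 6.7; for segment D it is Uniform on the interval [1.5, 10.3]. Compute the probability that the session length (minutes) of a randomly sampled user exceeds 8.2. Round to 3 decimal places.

Conditional on each segment, P(X > 8.2): A: 0.924712; B: 0.799546; C: 0.294087; D: 0.238636.
By total probability, P(X > 8.2) = 0.25·0.924712 + 0.25·0.799546 + 0.25·0.294087 + 0.25·0.238636 = 0.564245.

0.564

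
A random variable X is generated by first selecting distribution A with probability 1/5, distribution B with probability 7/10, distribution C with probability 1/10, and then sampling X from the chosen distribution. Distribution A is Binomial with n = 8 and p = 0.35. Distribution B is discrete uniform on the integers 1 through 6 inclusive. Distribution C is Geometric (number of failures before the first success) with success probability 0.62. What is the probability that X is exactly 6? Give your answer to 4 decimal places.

0.1212

Conditional on each component, P(X = 6): A: 0.0217467; B: 0.166667; C: 0.00186678.
By total probability, P(X = 6) = 0.2·0.0217467 + 0.7·0.166667 + 0.1·0.00186678 = 0.121203.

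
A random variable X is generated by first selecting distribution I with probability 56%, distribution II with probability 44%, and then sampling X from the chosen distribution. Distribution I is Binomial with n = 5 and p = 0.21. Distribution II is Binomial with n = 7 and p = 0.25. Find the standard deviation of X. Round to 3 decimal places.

Per component, I: μ=1.05, E[X²]=1.932; II: μ=1.75, E[X²]=4.375.
E[X] = 0.56·1.05 + 0.44·1.75 = 1.358.
E[X²] = 0.56·1.932 + 0.44·4.375 = 3.00692.
Var(X) = E[X²] − (E[X])² = 3.00692 − 1.84416 = 1.16276.
SD(X) = √1.16276 = 1.07831.

1.078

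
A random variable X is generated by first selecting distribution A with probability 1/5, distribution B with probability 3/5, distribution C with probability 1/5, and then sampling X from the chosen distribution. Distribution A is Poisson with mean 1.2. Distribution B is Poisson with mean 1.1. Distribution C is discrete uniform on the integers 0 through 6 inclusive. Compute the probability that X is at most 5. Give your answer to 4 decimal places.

0.9705

Conditional on each component, P(X ≤ 5): A: 0.9985; B: 0.999032; C: 0.857143.
By total probability, P(X ≤ 5) = 0.2·0.9985 + 0.6·0.999032 + 0.2·0.857143 = 0.970548.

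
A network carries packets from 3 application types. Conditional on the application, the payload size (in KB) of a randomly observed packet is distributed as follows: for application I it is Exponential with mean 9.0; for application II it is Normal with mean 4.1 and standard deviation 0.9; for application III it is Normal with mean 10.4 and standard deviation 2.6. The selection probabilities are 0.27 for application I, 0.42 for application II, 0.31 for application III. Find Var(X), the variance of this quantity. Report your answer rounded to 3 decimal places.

Per component, I: μ=9, E[X²]=162; II: μ=4.1, E[X²]=17.62; III: μ=10.4, E[X²]=114.92.
E[X] = 0.27·9 + 0.42·4.1 + 0.31·10.4 = 7.376.
E[X²] = 0.27·162 + 0.42·17.62 + 0.31·114.92 = 86.7656.
Var(X) = E[X²] − (E[X])² = 86.7656 − 54.4054 = 32.3602.

32.360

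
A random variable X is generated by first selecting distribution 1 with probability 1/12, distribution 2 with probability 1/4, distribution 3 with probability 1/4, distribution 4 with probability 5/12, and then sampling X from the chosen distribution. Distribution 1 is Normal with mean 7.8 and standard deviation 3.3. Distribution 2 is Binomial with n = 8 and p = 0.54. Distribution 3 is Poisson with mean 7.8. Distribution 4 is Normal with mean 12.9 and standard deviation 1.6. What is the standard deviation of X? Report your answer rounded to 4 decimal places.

4.0879

Per component, 1: μ=7.8, E[X²]=71.73; 2: μ=4.32, E[X²]=20.6496; 3: μ=7.8, E[X²]=68.64; 4: μ=12.9, E[X²]=168.97.
E[X] = 0.0833333·7.8 + 0.25·4.32 + 0.25·7.8 + 0.416667·12.9 = 9.055.
E[X²] = 0.0833333·71.73 + 0.25·20.6496 + 0.25·68.64 + 0.416667·168.97 = 98.7041.
Var(X) = E[X²] − (E[X])² = 98.7041 − 81.993 = 16.711.
SD(X) = √16.711 = 4.08791.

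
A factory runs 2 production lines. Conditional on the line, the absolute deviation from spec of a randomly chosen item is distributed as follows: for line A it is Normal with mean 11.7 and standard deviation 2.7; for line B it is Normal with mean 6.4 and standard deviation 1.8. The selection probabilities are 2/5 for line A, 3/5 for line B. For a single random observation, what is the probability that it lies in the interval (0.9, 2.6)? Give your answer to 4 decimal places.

Conditional on each line, P(0.9 < X < 2.6): A: 0.000343665; B: 0.0162582.
By total probability, P(0.9 < X < 2.6) = 0.4·0.000343665 + 0.6·0.0162582 = 0.00989236.

0.0099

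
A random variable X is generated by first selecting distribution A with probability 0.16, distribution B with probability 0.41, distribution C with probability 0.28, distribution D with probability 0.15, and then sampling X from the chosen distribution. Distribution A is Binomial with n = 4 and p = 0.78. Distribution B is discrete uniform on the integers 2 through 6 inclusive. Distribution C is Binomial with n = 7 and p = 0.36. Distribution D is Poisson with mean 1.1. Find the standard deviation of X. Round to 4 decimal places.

1.6014

Per component, A: μ=3.12, E[X²]=10.4208; B: μ=4, E[X²]=18; C: μ=2.52, E[X²]=7.9632; D: μ=1.1, E[X²]=2.31.
E[X] = 0.16·3.12 + 0.41·4 + 0.28·2.52 + 0.15·1.1 = 3.0098.
E[X²] = 0.16·10.4208 + 0.41·18 + 0.28·7.9632 + 0.15·2.31 = 11.6235.
Var(X) = E[X²] − (E[X])² = 11.6235 − 9.0589 = 2.56463.
SD(X) = √2.56463 = 1.60145.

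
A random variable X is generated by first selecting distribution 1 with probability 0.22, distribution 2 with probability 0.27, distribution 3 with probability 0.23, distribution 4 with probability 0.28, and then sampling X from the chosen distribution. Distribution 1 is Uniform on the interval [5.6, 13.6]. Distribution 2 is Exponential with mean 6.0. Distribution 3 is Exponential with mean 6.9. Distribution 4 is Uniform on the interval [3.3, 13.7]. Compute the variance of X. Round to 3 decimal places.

26.268

Per component, 1: μ=9.6, E[X²]=97.4933; 2: μ=6, E[X²]=72; 3: μ=6.9, E[X²]=95.22; 4: μ=8.5, E[X²]=81.2633.
E[X] = 0.22·9.6 + 0.27·6 + 0.23·6.9 + 0.28·8.5 = 7.699.
E[X²] = 0.22·97.4933 + 0.27·72 + 0.23·95.22 + 0.28·81.2633 = 85.5429.
Var(X) = E[X²] − (E[X])² = 85.5429 − 59.2746 = 26.2683.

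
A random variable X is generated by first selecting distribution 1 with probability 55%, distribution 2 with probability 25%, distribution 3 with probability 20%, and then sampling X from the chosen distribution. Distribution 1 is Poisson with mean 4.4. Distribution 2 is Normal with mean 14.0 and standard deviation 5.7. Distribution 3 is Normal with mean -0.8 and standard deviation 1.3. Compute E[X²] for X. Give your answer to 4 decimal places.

70.6565

For each component E[X²] = Var + (mean)², giving 1: 23.76; 2: 228.49; 3: 2.33.
Overall E[X²] = 0.55·23.76 + 0.25·228.49 + 0.2·2.33 = 70.6565.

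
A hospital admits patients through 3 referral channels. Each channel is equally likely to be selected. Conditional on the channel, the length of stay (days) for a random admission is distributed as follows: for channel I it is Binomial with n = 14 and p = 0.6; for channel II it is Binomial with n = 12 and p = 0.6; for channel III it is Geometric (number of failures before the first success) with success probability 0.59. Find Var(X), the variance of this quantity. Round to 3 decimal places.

13.931

Per component, I: μ=8.4, E[X²]=73.92; II: μ=7.2, E[X²]=54.72; III: μ=0.694915, E[X²]=1.66073.
E[X] = 0.333333·8.4 + 0.333333·7.2 + 0.333333·0.694915 = 5.43164.
E[X²] = 0.333333·73.92 + 0.333333·54.72 + 0.333333·1.66073 = 43.4336.
Var(X) = E[X²] − (E[X])² = 43.4336 − 29.5027 = 13.9309.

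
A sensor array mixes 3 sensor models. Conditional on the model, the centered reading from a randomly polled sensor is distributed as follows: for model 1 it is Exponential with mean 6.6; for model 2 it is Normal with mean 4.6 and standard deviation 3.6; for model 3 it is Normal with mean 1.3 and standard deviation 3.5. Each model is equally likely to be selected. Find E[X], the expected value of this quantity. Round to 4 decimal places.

4.1667

Component means — 1: 6.6; 2: 4.6; 3: 1.3.
E[X] = 0.333333·6.6 + 0.333333·4.6 + 0.333333·1.3 = 4.16667.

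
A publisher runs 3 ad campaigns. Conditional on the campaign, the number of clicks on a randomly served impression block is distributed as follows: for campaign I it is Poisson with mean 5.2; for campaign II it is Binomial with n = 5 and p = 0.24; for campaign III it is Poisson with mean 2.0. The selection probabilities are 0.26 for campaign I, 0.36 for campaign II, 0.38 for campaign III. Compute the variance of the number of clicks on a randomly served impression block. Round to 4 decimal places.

Per component, I: μ=5.2, E[X²]=32.24; II: μ=1.2, E[X²]=2.352; III: μ=2, E[X²]=6.
E[X] = 0.26·5.2 + 0.36·1.2 + 0.38·2 = 2.544.
E[X²] = 0.26·32.24 + 0.36·2.352 + 0.38·6 = 11.5091.
Var(X) = E[X²] − (E[X])² = 11.5091 − 6.47194 = 5.03718.

5.0372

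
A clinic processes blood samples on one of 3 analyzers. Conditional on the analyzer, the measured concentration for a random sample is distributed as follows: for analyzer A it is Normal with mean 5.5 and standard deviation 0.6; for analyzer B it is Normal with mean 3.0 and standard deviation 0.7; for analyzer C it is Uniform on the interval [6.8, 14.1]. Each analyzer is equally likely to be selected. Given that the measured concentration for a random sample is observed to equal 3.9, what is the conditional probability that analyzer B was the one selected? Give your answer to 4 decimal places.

0.9292

Likelihoods f(3.9 | ·): A: 0.0189933; B: 0.249376; C: 0.
Posterior ∝ prior × likelihood. Numerator for B: 0.333333·0.249376 = 0.0831253.
Normalizing constant: 0.333333·0.0189933 + 0.333333·0.249376 + 0.333333·0 = 0.0894564.
P(B | observation) = 0.0831253 / 0.0894564 = 0.929227.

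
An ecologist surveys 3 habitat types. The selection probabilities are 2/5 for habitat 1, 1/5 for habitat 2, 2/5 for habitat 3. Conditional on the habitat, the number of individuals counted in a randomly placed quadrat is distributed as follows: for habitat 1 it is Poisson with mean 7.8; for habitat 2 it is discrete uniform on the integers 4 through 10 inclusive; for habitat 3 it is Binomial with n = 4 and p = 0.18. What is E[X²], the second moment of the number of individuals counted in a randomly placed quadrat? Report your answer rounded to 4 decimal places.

For each component E[X²] = Var + (mean)², giving 1: 68.64; 2: 53; 3: 1.1088.
Overall E[X²] = 0.4·68.64 + 0.2·53 + 0.4·1.1088 = 38.4995.

38.4995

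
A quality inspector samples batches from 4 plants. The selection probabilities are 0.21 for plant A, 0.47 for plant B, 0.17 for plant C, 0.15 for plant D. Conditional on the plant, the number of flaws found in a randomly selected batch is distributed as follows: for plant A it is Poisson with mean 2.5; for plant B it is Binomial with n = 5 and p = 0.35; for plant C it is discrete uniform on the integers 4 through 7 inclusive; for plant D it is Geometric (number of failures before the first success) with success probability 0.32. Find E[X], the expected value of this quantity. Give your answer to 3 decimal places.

Component means — A: 2.5; B: 1.75; C: 5.5; D: 2.125.
E[X] = 0.21·2.5 + 0.47·1.75 + 0.17·5.5 + 0.15·2.125 = 2.60125.

2.601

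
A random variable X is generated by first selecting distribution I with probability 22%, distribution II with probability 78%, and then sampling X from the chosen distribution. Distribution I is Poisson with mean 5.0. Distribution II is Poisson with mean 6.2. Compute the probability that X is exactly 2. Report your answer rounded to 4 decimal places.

Conditional on each component, P(X = 2): I: 0.0842243; II: 0.0390057.
By total probability, P(X = 2) = 0.22·0.0842243 + 0.78·0.0390057 = 0.0489538.

0.0490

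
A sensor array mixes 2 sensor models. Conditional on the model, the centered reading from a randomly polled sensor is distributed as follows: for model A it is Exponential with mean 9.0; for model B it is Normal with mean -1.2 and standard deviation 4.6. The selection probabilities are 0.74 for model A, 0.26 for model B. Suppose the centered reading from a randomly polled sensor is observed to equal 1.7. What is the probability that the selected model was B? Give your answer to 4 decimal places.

0.2136

Likelihoods f(1.7 | ·): A: 0.0919865; B: 0.0710964.
Posterior ∝ prior × likelihood. Numerator for B: 0.26·0.0710964 = 0.0184851.
Normalizing constant: 0.74·0.0919865 + 0.26·0.0710964 = 0.0865551.
P(B | observation) = 0.0184851 / 0.0865551 = 0.213564.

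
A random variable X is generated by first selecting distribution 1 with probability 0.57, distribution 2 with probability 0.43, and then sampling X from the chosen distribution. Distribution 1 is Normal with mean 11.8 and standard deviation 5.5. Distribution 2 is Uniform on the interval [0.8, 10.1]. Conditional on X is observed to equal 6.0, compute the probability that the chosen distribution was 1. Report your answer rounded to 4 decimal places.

0.3390

Likelihoods f(6.0 | ·): 1: 0.0415973; 2: 0.107527.
Posterior ∝ prior × likelihood. Numerator for 1: 0.57·0.0415973 = 0.0237105.
Normalizing constant: 0.57·0.0415973 + 0.43·0.107527 = 0.069947.
P(1 | observation) = 0.0237105 / 0.069947 = 0.338978.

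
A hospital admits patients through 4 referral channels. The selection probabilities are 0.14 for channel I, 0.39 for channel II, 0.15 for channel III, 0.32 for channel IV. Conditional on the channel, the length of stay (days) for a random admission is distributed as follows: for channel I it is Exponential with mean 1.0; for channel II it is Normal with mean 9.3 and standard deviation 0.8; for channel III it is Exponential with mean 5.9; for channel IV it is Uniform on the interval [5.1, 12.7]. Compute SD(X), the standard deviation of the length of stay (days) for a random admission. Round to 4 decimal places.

Per component, I: μ=1, E[X²]=2; II: μ=9.3, E[X²]=87.13; III: μ=5.9, E[X²]=69.62; IV: μ=8.9, E[X²]=84.0233.
E[X] = 0.14·1 + 0.39·9.3 + 0.15·5.9 + 0.32·8.9 = 7.5.
E[X²] = 0.14·2 + 0.39·87.13 + 0.15·69.62 + 0.32·84.0233 = 71.5912.
Var(X) = E[X²] − (E[X])² = 71.5912 − 56.25 = 15.3412.
SD(X) = √15.3412 = 3.91678.

3.9168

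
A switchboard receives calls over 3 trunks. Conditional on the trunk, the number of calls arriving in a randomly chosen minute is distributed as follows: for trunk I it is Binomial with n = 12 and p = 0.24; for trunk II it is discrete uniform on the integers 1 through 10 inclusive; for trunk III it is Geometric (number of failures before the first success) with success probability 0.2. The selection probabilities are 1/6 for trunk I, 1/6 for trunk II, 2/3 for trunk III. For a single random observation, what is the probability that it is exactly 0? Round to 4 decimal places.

0.1395

Conditional on each trunk, P(X = 0): I: 0.0371333; II: 0; III: 0.2.
By total probability, P(X = 0) = 0.166667·0.0371333 + 0.166667·0 + 0.666667·0.2 = 0.139522.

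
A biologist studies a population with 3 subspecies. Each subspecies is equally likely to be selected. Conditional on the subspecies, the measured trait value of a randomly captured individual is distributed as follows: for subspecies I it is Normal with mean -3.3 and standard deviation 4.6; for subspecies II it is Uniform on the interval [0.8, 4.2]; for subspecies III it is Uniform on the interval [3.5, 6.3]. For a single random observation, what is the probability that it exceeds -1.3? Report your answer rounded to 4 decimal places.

Conditional on each subspecies, P(X > -1.3): I: 0.33186; II: 1; III: 1.
By total probability, P(X > -1.3) = 0.333333·0.33186 + 0.333333·1 + 0.333333·1 = 0.777287.

0.7773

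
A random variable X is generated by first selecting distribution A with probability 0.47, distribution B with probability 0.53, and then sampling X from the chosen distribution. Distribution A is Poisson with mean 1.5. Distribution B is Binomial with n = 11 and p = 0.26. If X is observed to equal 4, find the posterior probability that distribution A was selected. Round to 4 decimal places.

Likelihoods P(X=4 | ·): A: 0.0470665; B: 0.183244.
Posterior ∝ prior × likelihood. Numerator for A: 0.47·0.0470665 = 0.0221213.
Normalizing constant: 0.47·0.0470665 + 0.53·0.183244 = 0.11924.
P(A | observation) = 0.0221213 / 0.11924 = 0.185518.

0.1855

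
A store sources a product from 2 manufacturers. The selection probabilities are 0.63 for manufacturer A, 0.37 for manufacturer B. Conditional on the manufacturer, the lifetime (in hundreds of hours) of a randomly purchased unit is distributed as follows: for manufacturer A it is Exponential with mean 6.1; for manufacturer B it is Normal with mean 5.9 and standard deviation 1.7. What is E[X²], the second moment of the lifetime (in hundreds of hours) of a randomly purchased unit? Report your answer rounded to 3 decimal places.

60.834

For each component E[X²] = Var + (mean)², giving A: 74.42; B: 37.7.
Overall E[X²] = 0.63·74.42 + 0.37·37.7 = 60.8336.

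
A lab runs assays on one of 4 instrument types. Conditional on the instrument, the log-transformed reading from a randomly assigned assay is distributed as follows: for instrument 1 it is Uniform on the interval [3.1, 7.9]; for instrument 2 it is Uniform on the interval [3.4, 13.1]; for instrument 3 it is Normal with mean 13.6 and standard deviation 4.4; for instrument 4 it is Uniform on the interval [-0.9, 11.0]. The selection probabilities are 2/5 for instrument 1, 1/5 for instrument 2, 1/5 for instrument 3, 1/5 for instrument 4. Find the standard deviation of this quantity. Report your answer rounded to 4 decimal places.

4.3494

Per component, 1: μ=5.5, E[X²]=32.17; 2: μ=8.25, E[X²]=75.9033; 3: μ=13.6, E[X²]=204.32; 4: μ=5.05, E[X²]=37.3033.
E[X] = 0.4·5.5 + 0.2·8.25 + 0.2·13.6 + 0.2·5.05 = 7.58.
E[X²] = 0.4·32.17 + 0.2·75.9033 + 0.2·204.32 + 0.2·37.3033 = 76.3733.
Var(X) = E[X²] − (E[X])² = 76.3733 − 57.4564 = 18.9169.
SD(X) = √18.9169 = 4.34936.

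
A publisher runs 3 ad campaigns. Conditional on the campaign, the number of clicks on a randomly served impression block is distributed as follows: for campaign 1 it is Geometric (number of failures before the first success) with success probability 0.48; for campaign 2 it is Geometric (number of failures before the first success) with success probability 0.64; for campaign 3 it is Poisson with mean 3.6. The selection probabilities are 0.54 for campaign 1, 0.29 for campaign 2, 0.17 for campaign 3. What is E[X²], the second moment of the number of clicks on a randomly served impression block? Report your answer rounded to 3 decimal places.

5.014

For each component E[X²] = Var + (mean)², giving 1: 3.43056; 2: 1.19531; 3: 16.56.
Overall E[X²] = 0.54·3.43056 + 0.29·1.19531 + 0.17·16.56 = 5.01434.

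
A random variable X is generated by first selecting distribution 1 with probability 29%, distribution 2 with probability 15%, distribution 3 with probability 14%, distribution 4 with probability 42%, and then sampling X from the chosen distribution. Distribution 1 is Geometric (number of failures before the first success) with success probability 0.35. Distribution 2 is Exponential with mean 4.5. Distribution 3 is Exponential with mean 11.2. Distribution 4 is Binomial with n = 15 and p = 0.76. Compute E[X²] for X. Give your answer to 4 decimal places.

99.4695

For each component E[X²] = Var + (mean)², giving 1: 8.7551; 2: 40.5; 3: 250.88; 4: 132.696.
Overall E[X²] = 0.29·8.7551 + 0.15·40.5 + 0.14·250.88 + 0.42·132.696 = 99.4695.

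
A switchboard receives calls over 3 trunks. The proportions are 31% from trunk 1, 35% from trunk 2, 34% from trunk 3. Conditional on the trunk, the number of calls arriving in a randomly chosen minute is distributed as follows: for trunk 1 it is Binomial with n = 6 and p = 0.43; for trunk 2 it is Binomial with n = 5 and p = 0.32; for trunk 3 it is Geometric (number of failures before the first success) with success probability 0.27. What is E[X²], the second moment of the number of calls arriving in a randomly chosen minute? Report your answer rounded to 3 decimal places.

9.686

For each component E[X²] = Var + (mean)², giving 1: 8.127; 2: 3.648; 3: 17.3237.
Overall E[X²] = 0.31·8.127 + 0.35·3.648 + 0.34·17.3237 = 9.68624.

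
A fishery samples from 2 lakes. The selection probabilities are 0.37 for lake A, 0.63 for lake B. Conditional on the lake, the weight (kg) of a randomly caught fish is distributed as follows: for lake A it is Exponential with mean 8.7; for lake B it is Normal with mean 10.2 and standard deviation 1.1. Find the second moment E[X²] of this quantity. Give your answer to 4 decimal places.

For each component E[X²] = Var + (mean)², giving A: 151.38; B: 105.25.
Overall E[X²] = 0.37·151.38 + 0.63·105.25 = 122.318.

122.3181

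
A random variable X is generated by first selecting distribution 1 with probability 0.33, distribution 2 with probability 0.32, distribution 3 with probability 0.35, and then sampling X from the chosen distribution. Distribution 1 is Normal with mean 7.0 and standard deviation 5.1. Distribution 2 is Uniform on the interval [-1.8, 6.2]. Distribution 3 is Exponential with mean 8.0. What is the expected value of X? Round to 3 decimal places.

Component means — 1: 7; 2: 2.2; 3: 8.
E[X] = 0.33·7 + 0.32·2.2 + 0.35·8 = 5.814.

5.814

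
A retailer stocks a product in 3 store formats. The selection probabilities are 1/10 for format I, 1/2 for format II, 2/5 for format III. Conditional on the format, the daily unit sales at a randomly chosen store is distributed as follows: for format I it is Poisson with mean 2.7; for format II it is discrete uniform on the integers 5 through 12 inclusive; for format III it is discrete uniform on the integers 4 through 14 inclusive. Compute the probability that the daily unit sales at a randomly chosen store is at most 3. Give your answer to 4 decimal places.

Conditional on each format, P(X ≤ 3): I: 0.714092; II: 0; III: 0.
By total probability, P(X ≤ 3) = 0.1·0.714092 + 0.5·0 + 0.4·0 = 0.0714092.

0.0714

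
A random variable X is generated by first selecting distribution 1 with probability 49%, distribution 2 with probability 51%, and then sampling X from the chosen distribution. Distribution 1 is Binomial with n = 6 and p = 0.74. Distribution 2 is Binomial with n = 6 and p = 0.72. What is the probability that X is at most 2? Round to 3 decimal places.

0.050

Conditional on each component, P(X ≤ 2): 1: 0.0431203; 2: 0.0557124.
By total probability, P(X ≤ 2) = 0.49·0.0431203 + 0.51·0.0557124 = 0.0495423.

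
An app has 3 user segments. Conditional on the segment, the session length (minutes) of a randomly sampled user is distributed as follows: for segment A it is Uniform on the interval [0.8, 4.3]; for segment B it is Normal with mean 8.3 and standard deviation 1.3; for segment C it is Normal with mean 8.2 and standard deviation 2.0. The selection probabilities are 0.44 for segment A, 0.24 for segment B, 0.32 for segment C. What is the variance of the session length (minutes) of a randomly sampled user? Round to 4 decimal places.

10.1216

Per component, A: μ=2.55, E[X²]=7.52333; B: μ=8.3, E[X²]=70.58; C: μ=8.2, E[X²]=71.24.
E[X] = 0.44·2.55 + 0.24·8.3 + 0.32·8.2 = 5.738.
E[X²] = 0.44·7.52333 + 0.24·70.58 + 0.32·71.24 = 43.0463.
Var(X) = E[X²] − (E[X])² = 43.0463 − 32.9246 = 10.1216.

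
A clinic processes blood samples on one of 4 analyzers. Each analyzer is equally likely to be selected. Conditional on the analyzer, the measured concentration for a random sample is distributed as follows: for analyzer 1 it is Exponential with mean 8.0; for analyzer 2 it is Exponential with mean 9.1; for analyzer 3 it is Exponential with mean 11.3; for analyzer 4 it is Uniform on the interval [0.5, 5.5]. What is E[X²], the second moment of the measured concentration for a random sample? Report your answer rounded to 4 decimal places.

For each component E[X²] = Var + (mean)², giving 1: 128; 2: 165.62; 3: 255.38; 4: 11.0833.
Overall E[X²] = 0.25·128 + 0.25·165.62 + 0.25·255.38 + 0.25·11.0833 = 140.021.

140.0208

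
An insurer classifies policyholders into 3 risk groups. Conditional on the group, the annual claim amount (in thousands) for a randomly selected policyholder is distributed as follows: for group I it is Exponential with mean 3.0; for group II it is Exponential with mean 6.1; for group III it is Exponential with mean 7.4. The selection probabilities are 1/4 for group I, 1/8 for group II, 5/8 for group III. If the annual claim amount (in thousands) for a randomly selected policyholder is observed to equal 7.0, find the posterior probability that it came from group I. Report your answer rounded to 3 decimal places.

Likelihoods f(7.0 | ·): I: 0.032324; II: 0.0520355; III: 0.0524746.
Posterior ∝ prior × likelihood. Numerator for I: 0.25·0.032324 = 0.008081.
Normalizing constant: 0.25·0.032324 + 0.125·0.0520355 + 0.625·0.0524746 = 0.0473821.
P(I | observation) = 0.008081 / 0.0473821 = 0.17055.

0.171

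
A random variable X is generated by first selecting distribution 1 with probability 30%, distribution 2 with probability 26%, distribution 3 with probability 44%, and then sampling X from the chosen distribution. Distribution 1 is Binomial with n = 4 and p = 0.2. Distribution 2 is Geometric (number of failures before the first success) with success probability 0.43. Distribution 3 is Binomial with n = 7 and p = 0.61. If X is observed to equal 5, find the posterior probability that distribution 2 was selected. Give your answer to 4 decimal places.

0.0536

Likelihoods P(X=5 | ·): 1: 0; 2: 0.0258728; 3: 0.269773.
Posterior ∝ prior × likelihood. Numerator for 2: 0.26·0.0258728 = 0.00672692.
Normalizing constant: 0.3·0 + 0.26·0.0258728 + 0.44·0.269773 = 0.125427.
P(2 | observation) = 0.00672692 / 0.125427 = 0.0536322.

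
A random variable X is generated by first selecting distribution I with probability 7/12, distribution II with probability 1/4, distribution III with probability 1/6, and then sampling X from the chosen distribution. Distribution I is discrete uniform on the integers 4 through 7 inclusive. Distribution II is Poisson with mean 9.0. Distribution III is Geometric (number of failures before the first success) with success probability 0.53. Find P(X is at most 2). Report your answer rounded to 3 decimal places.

0.151

Conditional on each component, P(X ≤ 2): I: 0; II: 0.0062322; III: 0.896177.
By total probability, P(X ≤ 2) = 0.583333·0 + 0.25·0.0062322 + 0.166667·0.896177 = 0.150921.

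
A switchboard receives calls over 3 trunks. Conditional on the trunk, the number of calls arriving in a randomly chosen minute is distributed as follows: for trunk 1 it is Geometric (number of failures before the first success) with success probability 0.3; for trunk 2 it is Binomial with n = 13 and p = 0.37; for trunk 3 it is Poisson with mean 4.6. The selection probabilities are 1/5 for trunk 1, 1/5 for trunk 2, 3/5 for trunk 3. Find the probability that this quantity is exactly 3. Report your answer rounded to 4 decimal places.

Conditional on each trunk, P(X = 3): 1: 0.1029; 2: 0.142684; 3: 0.163068.
By total probability, P(X = 3) = 0.2·0.1029 + 0.2·0.142684 + 0.6·0.163068 = 0.146957.

0.1470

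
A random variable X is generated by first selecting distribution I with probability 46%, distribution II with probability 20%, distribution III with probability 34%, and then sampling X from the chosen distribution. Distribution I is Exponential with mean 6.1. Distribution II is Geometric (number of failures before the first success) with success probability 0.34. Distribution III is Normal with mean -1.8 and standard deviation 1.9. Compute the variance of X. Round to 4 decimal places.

31.7898

Per component, I: μ=6.1, E[X²]=74.42; II: μ=1.94118, E[X²]=9.47751; III: μ=-1.8, E[X²]=6.85.
E[X] = 0.46·6.1 + 0.2·1.94118 + 0.34·-1.8 = 2.58224.
E[X²] = 0.46·74.42 + 0.2·9.47751 + 0.34·6.85 = 38.4577.
Var(X) = E[X²] − (E[X])² = 38.4577 − 6.66794 = 31.7898.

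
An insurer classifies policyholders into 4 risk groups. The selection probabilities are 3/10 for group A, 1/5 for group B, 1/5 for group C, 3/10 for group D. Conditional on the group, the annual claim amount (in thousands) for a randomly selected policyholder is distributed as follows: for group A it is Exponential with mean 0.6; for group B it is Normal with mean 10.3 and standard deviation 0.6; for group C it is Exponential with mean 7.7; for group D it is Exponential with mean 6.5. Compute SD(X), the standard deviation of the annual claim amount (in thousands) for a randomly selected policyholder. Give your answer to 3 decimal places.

6.143

Per component, A: μ=0.6, E[X²]=0.72; B: μ=10.3, E[X²]=106.45; C: μ=7.7, E[X²]=118.58; D: μ=6.5, E[X²]=84.5.
E[X] = 0.3·0.6 + 0.2·10.3 + 0.2·7.7 + 0.3·6.5 = 5.73.
E[X²] = 0.3·0.72 + 0.2·106.45 + 0.2·118.58 + 0.3·84.5 = 70.572.
Var(X) = E[X²] − (E[X])² = 70.572 − 32.8329 = 37.7391.
SD(X) = √37.7391 = 6.14322.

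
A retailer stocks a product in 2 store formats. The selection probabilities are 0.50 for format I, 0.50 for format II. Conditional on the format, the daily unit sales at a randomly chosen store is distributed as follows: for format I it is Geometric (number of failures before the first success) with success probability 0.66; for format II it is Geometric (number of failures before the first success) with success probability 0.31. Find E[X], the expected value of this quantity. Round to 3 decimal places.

Component means — I: 0.515152; II: 2.22581.
E[X] = 0.5·0.515152 + 0.5·2.22581 = 1.37048.

1.370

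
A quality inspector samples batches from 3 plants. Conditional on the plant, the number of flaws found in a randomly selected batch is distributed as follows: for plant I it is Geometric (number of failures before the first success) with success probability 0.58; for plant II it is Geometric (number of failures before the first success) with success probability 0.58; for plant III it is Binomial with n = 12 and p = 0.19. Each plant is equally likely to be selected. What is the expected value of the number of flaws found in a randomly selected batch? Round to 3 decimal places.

Component means — I: 0.724138; II: 0.724138; III: 2.28.
E[X] = 0.333333·0.724138 + 0.333333·0.724138 + 0.333333·2.28 = 1.24276.

1.243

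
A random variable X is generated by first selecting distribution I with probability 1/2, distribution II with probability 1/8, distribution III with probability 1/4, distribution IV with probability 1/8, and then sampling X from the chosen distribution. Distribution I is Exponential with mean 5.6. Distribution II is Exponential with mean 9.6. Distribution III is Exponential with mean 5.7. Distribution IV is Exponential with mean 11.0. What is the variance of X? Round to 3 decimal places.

54.655

Per component, I: μ=5.6, E[X²]=62.72; II: μ=9.6, E[X²]=184.32; III: μ=5.7, E[X²]=64.98; IV: μ=11, E[X²]=242.
E[X] = 0.5·5.6 + 0.125·9.6 + 0.25·5.7 + 0.125·11 = 6.8.
E[X²] = 0.5·62.72 + 0.125·184.32 + 0.25·64.98 + 0.125·242 = 100.895.
Var(X) = E[X²] − (E[X])² = 100.895 − 46.24 = 54.655.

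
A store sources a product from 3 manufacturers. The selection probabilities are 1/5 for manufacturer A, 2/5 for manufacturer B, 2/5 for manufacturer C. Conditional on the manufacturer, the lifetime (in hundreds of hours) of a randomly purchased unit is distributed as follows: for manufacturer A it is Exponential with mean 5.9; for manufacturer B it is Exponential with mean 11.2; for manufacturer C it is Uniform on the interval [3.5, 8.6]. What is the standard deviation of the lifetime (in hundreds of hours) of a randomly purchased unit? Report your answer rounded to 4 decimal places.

8.0310

Per component, A: μ=5.9, E[X²]=69.62; B: μ=11.2, E[X²]=250.88; C: μ=6.05, E[X²]=38.77.
E[X] = 0.2·5.9 + 0.4·11.2 + 0.4·6.05 = 8.08.
E[X²] = 0.2·69.62 + 0.4·250.88 + 0.4·38.77 = 129.784.
Var(X) = E[X²] − (E[X])² = 129.784 − 65.2864 = 64.4976.
SD(X) = √64.4976 = 8.03104.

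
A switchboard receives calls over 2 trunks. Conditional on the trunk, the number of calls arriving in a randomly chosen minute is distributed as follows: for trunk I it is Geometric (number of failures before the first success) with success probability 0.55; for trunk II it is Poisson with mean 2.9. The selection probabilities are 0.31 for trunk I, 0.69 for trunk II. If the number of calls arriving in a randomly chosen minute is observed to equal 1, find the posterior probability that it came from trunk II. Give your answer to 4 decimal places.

0.5893

Likelihoods P(X=1 | ·): I: 0.2475; II: 0.159567.
Posterior ∝ prior × likelihood. Numerator for II: 0.69·0.159567 = 0.110101.
Normalizing constant: 0.31·0.2475 + 0.69·0.159567 = 0.186826.
P(II | observation) = 0.110101 / 0.186826 = 0.589325.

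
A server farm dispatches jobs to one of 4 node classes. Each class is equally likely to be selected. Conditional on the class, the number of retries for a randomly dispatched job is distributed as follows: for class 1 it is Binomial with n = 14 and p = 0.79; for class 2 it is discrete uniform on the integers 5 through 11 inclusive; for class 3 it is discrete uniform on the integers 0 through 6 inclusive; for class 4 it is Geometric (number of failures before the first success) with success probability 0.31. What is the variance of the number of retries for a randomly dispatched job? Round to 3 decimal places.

17.583

Per component, 1: μ=11.06, E[X²]=124.646; 2: μ=8, E[X²]=68; 3: μ=3, E[X²]=13; 4: μ=2.22581, E[X²]=12.1342.
E[X] = 0.25·11.06 + 0.25·8 + 0.25·3 + 0.25·2.22581 = 6.07145.
E[X²] = 0.25·124.646 + 0.25·68 + 0.25·13 + 0.25·12.1342 = 54.4451.
Var(X) = E[X²] − (E[X])² = 54.4451 − 36.8625 = 17.5826.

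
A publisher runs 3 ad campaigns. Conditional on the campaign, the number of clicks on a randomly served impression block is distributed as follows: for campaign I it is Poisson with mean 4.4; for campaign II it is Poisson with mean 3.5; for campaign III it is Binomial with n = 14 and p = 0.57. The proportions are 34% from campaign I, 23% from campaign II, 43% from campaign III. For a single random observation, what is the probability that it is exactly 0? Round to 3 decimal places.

0.011

Conditional on each campaign, P(X = 0): I: 0.0122773; II: 0.0301974; III: 7.38854e-06.
By total probability, P(X = 0) = 0.34·0.0122773 + 0.23·0.0301974 + 0.43·7.38854e-06 = 0.0111229.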